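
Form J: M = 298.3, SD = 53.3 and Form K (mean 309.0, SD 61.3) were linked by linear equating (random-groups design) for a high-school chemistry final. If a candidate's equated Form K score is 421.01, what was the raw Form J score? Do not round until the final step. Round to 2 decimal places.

395.69

Invert y = (SD_Y/SD_X)(x − M_X) + M_Y:
x = (SD_X/SD_Y)(y − M_Y) + M_X = (53.3/61.3)(421.01 − 309.0) + 298.3
x = 0.869494 × 112.010 + 298.3 = 395.69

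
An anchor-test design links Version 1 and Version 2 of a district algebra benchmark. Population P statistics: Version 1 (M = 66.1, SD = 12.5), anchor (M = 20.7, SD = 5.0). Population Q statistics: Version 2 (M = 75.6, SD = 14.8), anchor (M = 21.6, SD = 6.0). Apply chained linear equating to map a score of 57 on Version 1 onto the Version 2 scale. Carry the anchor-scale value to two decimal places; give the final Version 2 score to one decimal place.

Version 1 → anchor (Population P): v = (5.0/12.5)(57 − 66.1) + 20.7 = 17.06
anchor → Version 2 (Population Q): y = (14.8/6.0)(17.06 − 21.6) + 75.6 = 64.4

64.4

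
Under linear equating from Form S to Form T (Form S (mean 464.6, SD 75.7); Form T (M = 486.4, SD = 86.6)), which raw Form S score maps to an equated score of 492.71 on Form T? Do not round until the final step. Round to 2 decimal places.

470.12

Invert y = (SD_Y/SD_X)(x − M_X) + M_Y:
x = (SD_X/SD_Y)(y − M_Y) + M_X = (75.7/86.6)(492.71 − 486.4) + 464.6
x = 0.874134 × 6.310 + 464.6 = 470.12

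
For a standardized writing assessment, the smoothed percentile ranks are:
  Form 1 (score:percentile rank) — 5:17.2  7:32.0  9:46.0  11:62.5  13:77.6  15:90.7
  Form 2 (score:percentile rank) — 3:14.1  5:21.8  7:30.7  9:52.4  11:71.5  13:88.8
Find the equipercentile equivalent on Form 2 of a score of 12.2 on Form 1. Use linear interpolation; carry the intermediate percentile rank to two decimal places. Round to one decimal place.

11.0

PR of 12.2 on Form 1: 62.5 + (12.2 − 11)/(13 − 11) × (77.6 − 62.5) = 71.56
On Form 2, PR 71.56 falls between score 11 (PR 71.5) and 13 (PR 88.8).
Interpolate: 11 + (71.56 − 71.5)/(88.8 − 71.5) × (13 − 11) = 11.0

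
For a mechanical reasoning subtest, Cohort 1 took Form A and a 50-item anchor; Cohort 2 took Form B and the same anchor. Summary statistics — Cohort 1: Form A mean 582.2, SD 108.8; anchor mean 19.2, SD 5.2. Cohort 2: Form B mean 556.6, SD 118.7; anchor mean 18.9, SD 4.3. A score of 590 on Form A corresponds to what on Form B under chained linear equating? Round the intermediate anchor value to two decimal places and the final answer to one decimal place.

575.1

Form A → anchor (Cohort 1): v = (5.2/108.8)(590 − 582.2) + 19.2 = 19.57
anchor → Form B (Cohort 2): y = (118.7/4.3)(19.57 − 18.9) + 556.6 = 575.1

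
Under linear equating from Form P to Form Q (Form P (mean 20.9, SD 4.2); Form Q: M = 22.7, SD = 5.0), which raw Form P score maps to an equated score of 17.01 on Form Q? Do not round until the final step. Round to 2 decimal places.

16.12

Invert y = (SD_Y/SD_X)(x − M_X) + M_Y:
x = (SD_X/SD_Y)(y − M_Y) + M_X = (4.2/5.0)(17.01 − 22.7) + 20.9
x = 0.840000 × -5.690 + 20.9 = 16.12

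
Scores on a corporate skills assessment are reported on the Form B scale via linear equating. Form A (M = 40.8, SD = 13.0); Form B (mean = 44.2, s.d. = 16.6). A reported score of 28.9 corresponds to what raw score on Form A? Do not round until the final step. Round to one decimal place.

Invert y = (SD_Y/SD_X)(x − M_X) + M_Y:
x = (SD_X/SD_Y)(y − M_Y) + M_X = (13.0/16.6)(28.9 − 44.2) + 40.8
x = 0.783133 × -15.300 + 40.8 = 28.8

28.8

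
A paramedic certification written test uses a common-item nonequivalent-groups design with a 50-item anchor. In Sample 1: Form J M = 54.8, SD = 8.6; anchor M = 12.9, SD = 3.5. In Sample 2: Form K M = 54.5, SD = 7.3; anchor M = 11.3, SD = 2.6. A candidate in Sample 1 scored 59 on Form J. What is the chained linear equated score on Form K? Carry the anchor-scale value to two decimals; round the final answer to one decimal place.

63.8

Form J → anchor (Sample 1): v = (3.5/8.6)(59 − 54.8) + 12.9 = 14.61
anchor → Form K (Sample 2): y = (7.3/2.6)(14.61 − 11.3) + 54.5 = 63.8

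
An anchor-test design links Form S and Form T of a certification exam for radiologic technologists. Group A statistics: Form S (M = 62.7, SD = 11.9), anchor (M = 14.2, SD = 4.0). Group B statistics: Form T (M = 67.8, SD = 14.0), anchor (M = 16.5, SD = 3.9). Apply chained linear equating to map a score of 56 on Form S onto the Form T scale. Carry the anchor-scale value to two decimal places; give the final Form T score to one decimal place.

51.5

Form S → anchor (Group A): v = (4.0/11.9)(56 − 62.7) + 14.2 = 11.95
anchor → Form T (Group B): y = (14.0/3.9)(11.95 − 16.5) + 67.8 = 51.5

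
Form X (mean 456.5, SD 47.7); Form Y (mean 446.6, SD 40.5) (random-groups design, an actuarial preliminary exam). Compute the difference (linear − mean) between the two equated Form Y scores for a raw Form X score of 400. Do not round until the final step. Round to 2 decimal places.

8.53

Mean-equated: 400 + (446.6 − 456.5) = 390.10
Linear-equated: (40.5/47.7)(400 − 456.5) + 446.6 = 398.628
Difference = 398.628 − 390.10 = 8.53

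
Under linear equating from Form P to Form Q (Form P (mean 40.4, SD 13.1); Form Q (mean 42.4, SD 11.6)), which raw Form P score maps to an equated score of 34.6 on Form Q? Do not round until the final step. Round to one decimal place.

Invert y = (SD_Y/SD_X)(x − M_X) + M_Y:
x = (SD_X/SD_Y)(y − M_Y) + M_X = (13.1/11.6)(34.6 − 42.4) + 40.4
x = 1.129310 × -7.800 + 40.4 = 31.6

31.6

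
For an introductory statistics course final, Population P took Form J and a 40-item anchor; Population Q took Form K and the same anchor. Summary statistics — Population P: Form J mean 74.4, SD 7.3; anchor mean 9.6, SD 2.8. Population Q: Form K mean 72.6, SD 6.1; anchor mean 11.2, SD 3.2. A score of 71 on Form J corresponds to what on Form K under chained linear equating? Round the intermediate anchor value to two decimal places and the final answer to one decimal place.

67.1

Form J → anchor (Population P): v = (2.8/7.3)(71 − 74.4) + 9.6 = 8.30
anchor → Form K (Population Q): y = (6.1/3.2)(8.30 − 11.2) + 72.6 = 67.1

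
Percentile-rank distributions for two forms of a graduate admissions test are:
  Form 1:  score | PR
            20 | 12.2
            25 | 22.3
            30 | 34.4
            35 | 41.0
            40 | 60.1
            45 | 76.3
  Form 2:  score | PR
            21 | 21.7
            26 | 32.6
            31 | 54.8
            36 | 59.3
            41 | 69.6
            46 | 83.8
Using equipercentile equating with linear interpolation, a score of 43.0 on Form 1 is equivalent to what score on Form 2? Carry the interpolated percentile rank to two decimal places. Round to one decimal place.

PR of 43.0 on Form 1: 60.1 + (43.0 − 40)/(45 − 40) × (76.3 − 60.1) = 69.82
On Form 2, PR 69.82 falls between score 41 (PR 69.6) and 46 (PR 83.8).
Interpolate: 41 + (69.82 − 69.6)/(83.8 − 69.6) × (46 − 41) = 41.1

41.1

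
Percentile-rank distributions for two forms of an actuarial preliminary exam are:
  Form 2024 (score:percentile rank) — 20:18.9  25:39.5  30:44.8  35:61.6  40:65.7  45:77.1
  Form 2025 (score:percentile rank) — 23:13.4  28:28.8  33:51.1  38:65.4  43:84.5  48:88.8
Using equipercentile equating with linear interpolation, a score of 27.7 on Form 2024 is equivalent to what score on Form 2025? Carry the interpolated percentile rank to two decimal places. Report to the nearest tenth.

31.0

PR of 27.7 on Form 2024: 39.5 + (27.7 − 25)/(30 − 25) × (44.8 − 39.5) = 42.36
On Form 2025, PR 42.36 falls between score 28 (PR 28.8) and 33 (PR 51.1).
Interpolate: 28 + (42.36 − 28.8)/(51.1 − 28.8) × (33 − 28) = 31.0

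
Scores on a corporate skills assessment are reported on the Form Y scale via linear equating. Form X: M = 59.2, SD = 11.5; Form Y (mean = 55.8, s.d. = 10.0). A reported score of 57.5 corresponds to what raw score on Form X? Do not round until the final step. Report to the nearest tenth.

Invert y = (SD_Y/SD_X)(x − M_X) + M_Y:
x = (SD_X/SD_Y)(y − M_Y) + M_X = (11.5/10.0)(57.5 − 55.8) + 59.2
x = 1.150000 × 1.700 + 59.2 = 61.2

61.2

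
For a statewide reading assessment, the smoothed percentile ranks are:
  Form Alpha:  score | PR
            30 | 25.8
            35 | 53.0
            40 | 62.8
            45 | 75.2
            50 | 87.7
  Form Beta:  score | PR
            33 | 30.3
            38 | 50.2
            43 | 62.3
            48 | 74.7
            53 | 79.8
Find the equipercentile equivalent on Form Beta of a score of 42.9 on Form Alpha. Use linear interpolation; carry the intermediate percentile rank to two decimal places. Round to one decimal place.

46.1

PR of 42.9 on Form Alpha: 62.8 + (42.9 − 40)/(45 − 40) × (75.2 − 62.8) = 69.99
On Form Beta, PR 69.99 falls between score 43 (PR 62.3) and 48 (PR 74.7).
Interpolate: 43 + (69.99 − 62.3)/(74.7 − 62.3) × (48 − 43) = 46.1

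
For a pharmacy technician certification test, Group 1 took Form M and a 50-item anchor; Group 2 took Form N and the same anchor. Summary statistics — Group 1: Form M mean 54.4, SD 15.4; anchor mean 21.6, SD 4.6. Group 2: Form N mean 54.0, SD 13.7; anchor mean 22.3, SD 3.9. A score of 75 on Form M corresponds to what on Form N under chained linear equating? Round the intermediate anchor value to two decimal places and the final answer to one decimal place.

Form M → anchor (Group 1): v = (4.6/15.4)(75 − 54.4) + 21.6 = 27.75
anchor → Form N (Group 2): y = (13.7/3.9)(27.75 − 22.3) + 54.0 = 73.1

73.1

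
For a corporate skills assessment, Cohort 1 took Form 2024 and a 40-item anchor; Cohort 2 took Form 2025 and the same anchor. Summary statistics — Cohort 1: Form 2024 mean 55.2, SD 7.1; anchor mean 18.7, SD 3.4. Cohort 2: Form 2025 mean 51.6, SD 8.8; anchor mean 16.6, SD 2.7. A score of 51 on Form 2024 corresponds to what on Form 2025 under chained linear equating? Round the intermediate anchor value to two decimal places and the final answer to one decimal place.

51.9

Form 2024 → anchor (Cohort 1): v = (3.4/7.1)(51 − 55.2) + 18.7 = 16.69
anchor → Form 2025 (Cohort 2): y = (8.8/2.7)(16.69 − 16.6) + 51.6 = 51.9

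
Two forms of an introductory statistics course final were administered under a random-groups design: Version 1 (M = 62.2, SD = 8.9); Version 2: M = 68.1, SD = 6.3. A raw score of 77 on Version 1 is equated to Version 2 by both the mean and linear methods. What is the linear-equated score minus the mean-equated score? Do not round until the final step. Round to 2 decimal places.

-4.32

Mean-equated: 77 + (68.1 − 62.2) = 82.90
Linear-equated: (6.3/8.9)(77 − 62.2) + 68.1 = 78.576
Difference = 78.576 − 82.90 = -4.32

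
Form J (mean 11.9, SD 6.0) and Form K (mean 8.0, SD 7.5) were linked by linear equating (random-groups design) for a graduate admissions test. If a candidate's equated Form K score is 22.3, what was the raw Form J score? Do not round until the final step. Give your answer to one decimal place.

23.3

Invert y = (SD_Y/SD_X)(x − M_X) + M_Y:
x = (SD_X/SD_Y)(y − M_Y) + M_X = (6.0/7.5)(22.3 − 8.0) + 11.9
x = 0.800000 × 14.300 + 11.9 = 23.3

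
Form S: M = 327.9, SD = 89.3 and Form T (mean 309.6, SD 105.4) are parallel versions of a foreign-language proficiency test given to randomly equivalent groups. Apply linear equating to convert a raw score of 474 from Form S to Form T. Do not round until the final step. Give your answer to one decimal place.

Linear equating: y = (SD_Y/SD_X)(x − M_X) + M_Y
y = (105.4/89.3)(474 − 327.9) + 309.6
y = 1.180291 × 146.1 + 309.6 = 172.4405 + 309.6 = 482.0

482.0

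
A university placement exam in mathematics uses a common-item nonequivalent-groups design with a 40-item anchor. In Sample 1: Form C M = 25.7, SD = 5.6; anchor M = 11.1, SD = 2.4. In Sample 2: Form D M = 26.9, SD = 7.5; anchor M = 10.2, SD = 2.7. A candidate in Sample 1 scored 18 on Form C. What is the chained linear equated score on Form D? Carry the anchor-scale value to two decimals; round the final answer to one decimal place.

Form C → anchor (Sample 1): v = (2.4/5.6)(18 − 25.7) + 11.1 = 7.80
anchor → Form D (Sample 2): y = (7.5/2.7)(7.80 − 10.2) + 26.9 = 20.2

20.2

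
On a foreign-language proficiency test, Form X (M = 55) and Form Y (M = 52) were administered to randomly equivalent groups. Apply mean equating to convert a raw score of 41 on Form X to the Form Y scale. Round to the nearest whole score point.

Mean equating: y = x + (M_Y − M_X) = 41 + (52 − 55) = 38

38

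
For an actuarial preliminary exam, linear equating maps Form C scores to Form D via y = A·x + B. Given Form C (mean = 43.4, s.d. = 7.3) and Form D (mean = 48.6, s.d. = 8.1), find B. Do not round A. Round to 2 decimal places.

A = SD_Y / SD_X = 8.1 / 7.3 = 1.109589
B = M_Y − A·M_X = 48.6 − 1.109589 × 43.4 = 0.44

0.44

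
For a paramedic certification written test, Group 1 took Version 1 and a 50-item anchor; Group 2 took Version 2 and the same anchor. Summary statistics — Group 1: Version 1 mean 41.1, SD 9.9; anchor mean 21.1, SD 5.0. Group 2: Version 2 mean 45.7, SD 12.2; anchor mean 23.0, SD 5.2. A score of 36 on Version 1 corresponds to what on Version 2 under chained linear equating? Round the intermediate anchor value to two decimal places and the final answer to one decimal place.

Version 1 → anchor (Group 1): v = (5.0/9.9)(36 − 41.1) + 21.1 = 18.52
anchor → Version 2 (Group 2): y = (12.2/5.2)(18.52 − 23.0) + 45.7 = 35.2

35.2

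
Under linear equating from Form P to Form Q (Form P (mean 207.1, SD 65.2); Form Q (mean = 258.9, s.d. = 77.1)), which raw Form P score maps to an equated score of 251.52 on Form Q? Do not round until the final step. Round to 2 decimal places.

Invert y = (SD_Y/SD_X)(x − M_X) + M_Y:
x = (SD_X/SD_Y)(y − M_Y) + M_X = (65.2/77.1)(251.52 − 258.9) + 207.1
x = 0.845655 × -7.380 + 207.1 = 200.86

200.86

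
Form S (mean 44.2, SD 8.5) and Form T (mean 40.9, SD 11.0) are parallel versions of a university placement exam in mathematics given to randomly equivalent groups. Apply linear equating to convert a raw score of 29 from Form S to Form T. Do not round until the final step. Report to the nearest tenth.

21.2

Linear equating: y = (SD_Y/SD_X)(x − M_X) + M_Y
y = (11.0/8.5)(29 − 44.2) + 40.9
y = 1.294118 × -15.2 + 40.9 = -19.6706 + 40.9 = 21.2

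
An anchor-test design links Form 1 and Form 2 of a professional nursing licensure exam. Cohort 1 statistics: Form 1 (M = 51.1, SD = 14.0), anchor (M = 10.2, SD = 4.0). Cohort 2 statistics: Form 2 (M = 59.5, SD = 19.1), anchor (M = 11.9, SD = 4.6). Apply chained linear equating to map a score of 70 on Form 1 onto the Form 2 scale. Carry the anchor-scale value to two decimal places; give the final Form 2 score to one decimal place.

74.9

Form 1 → anchor (Cohort 1): v = (4.0/14.0)(70 − 51.1) + 10.2 = 15.60
anchor → Form 2 (Cohort 2): y = (19.1/4.6)(15.60 − 11.9) + 59.5 = 74.9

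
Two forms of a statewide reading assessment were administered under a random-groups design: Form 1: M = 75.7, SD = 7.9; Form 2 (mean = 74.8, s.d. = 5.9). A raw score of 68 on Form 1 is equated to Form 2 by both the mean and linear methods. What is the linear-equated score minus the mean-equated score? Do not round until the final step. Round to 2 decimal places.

1.95

Mean-equated: 68 + (74.8 − 75.7) = 67.10
Linear-equated: (5.9/7.9)(68 − 75.7) + 74.8 = 69.049
Difference = 69.049 − 67.10 = 1.95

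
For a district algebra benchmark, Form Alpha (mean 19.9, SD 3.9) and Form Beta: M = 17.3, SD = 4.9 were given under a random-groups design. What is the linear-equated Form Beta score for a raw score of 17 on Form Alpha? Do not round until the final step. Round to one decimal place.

13.7

Linear equating: y = (SD_Y/SD_X)(x − M_X) + M_Y
y = (4.9/3.9)(17 − 19.9) + 17.3
y = 1.256410 × -2.9 + 17.3 = -3.6436 + 17.3 = 13.7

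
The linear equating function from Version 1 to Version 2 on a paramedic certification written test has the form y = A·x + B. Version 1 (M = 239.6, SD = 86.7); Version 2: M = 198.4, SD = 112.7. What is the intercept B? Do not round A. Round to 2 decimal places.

A = SD_Y / SD_X = 112.7 / 86.7 = 1.299885
B = M_Y − A·M_X = 198.4 − 1.299885 × 239.6 = -113.05

-113.05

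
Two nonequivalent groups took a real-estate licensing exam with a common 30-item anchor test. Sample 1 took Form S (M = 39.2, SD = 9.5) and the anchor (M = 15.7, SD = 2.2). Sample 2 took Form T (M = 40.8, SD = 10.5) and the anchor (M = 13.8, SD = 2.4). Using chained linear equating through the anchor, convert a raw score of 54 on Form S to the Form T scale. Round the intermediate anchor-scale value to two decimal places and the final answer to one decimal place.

Form S → anchor (Sample 1): v = (2.2/9.5)(54 − 39.2) + 15.7 = 19.13
anchor → Form T (Sample 2): y = (10.5/2.4)(19.13 − 13.8) + 40.8 = 64.1

64.1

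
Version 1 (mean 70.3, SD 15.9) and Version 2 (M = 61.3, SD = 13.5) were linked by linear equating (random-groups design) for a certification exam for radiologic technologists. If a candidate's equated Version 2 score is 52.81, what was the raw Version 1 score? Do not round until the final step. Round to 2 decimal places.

Invert y = (SD_Y/SD_X)(x − M_X) + M_Y:
x = (SD_X/SD_Y)(y − M_Y) + M_X = (15.9/13.5)(52.81 − 61.3) + 70.3
x = 1.177778 × -8.490 + 70.3 = 60.30

60.30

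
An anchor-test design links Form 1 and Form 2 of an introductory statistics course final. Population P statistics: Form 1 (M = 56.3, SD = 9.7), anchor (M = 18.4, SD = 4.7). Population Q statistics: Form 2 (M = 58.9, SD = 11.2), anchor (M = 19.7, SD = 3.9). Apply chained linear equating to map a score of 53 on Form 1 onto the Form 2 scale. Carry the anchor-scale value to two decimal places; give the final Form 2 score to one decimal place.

50.6

Form 1 → anchor (Population P): v = (4.7/9.7)(53 − 56.3) + 18.4 = 16.80
anchor → Form 2 (Population Q): y = (11.2/3.9)(16.80 − 19.7) + 58.9 = 50.6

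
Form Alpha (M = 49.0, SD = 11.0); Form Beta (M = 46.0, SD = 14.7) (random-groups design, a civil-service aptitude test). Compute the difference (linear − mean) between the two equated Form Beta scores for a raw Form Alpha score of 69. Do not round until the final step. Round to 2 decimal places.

6.73

Mean-equated: 69 + (46.0 − 49.0) = 66.00
Linear-equated: (14.7/11.0)(69 − 49.0) + 46.0 = 72.727
Difference = 72.727 − 66.00 = 6.73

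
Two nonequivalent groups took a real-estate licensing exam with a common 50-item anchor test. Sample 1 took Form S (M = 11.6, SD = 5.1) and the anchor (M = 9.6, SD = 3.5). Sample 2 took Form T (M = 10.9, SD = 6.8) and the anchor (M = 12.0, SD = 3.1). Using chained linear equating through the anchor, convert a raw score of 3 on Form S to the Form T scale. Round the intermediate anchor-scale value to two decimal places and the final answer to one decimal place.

Form S → anchor (Sample 1): v = (3.5/5.1)(3 − 11.6) + 9.6 = 3.70
anchor → Form T (Sample 2): y = (6.8/3.1)(3.70 − 12.0) + 10.9 = -7.3

-7.3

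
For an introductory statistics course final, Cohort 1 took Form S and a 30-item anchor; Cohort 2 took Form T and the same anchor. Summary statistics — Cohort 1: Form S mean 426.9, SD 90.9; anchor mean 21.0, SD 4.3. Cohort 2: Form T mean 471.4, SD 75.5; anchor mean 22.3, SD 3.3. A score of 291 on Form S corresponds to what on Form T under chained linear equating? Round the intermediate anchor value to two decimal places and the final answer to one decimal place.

Form S → anchor (Cohort 1): v = (4.3/90.9)(291 − 426.9) + 21.0 = 14.57
anchor → Form T (Cohort 2): y = (75.5/3.3)(14.57 − 22.3) + 471.4 = 294.5

294.5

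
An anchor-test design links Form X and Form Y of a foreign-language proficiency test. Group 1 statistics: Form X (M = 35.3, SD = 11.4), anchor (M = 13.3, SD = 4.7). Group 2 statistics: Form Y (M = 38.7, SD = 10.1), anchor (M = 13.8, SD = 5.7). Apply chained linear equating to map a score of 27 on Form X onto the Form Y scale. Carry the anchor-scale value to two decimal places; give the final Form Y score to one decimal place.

31.8

Form X → anchor (Group 1): v = (4.7/11.4)(27 − 35.3) + 13.3 = 9.88
anchor → Form Y (Group 2): y = (10.1/5.7)(9.88 − 13.8) + 38.7 = 31.8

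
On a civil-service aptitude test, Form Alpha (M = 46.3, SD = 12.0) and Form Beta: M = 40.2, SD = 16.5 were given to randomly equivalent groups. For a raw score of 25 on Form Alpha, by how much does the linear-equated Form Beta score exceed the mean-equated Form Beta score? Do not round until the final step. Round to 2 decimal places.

Mean-equated: 25 + (40.2 − 46.3) = 18.90
Linear-equated: (16.5/12.0)(25 − 46.3) + 40.2 = 10.913
Difference = 10.913 − 18.90 = -7.99

-7.99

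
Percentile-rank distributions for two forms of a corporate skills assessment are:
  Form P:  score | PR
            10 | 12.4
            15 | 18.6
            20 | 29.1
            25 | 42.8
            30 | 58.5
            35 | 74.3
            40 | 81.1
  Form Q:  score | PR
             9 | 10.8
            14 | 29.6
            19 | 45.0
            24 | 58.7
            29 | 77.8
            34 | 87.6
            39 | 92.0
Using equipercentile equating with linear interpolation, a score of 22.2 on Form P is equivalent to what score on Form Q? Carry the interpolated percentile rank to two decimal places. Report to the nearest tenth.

PR of 22.2 on Form P: 29.1 + (22.2 − 20)/(25 − 20) × (42.8 − 29.1) = 35.13
On Form Q, PR 35.13 falls between score 14 (PR 29.6) and 19 (PR 45.0).
Interpolate: 14 + (35.13 − 29.6)/(45.0 − 29.6) × (19 − 14) = 15.8

15.8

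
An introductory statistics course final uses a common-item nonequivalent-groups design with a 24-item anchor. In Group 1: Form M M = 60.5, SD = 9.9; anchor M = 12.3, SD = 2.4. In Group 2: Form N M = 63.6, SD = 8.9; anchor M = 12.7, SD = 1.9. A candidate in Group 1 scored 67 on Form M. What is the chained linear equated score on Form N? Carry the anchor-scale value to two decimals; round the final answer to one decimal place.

69.1

Form M → anchor (Group 1): v = (2.4/9.9)(67 − 60.5) + 12.3 = 13.88
anchor → Form N (Group 2): y = (8.9/1.9)(13.88 − 12.7) + 63.6 = 69.1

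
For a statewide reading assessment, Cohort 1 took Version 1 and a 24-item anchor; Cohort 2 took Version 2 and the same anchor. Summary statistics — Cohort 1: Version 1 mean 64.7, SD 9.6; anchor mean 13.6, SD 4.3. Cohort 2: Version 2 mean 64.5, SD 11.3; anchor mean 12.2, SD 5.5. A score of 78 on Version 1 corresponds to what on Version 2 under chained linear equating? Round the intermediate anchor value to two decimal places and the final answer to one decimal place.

79.6

Version 1 → anchor (Cohort 1): v = (4.3/9.6)(78 − 64.7) + 13.6 = 19.56
anchor → Version 2 (Cohort 2): y = (11.3/5.5)(19.56 − 12.2) + 64.5 = 79.6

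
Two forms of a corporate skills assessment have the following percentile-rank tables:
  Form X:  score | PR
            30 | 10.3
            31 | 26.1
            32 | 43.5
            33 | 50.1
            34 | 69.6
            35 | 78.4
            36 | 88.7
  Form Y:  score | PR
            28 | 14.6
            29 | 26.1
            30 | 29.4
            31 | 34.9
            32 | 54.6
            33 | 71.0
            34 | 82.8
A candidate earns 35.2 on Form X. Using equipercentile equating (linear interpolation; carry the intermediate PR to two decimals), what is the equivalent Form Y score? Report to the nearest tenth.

PR of 35.2 on Form X: 78.4 + (35.2 − 35)/(36 − 35) × (88.7 − 78.4) = 80.46
On Form Y, PR 80.46 falls between score 33 (PR 71.0) and 34 (PR 82.8).
Interpolate: 33 + (80.46 − 71.0)/(82.8 − 71.0) × (34 − 33) = 33.8

33.8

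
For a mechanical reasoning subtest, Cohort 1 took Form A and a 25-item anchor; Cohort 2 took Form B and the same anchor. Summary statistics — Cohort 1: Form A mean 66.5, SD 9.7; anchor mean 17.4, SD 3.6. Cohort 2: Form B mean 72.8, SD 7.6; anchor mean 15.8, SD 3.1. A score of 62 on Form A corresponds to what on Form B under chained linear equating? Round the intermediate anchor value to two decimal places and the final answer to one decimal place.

Form A → anchor (Cohort 1): v = (3.6/9.7)(62 − 66.5) + 17.4 = 15.73
anchor → Form B (Cohort 2): y = (7.6/3.1)(15.73 − 15.8) + 72.8 = 72.6

72.6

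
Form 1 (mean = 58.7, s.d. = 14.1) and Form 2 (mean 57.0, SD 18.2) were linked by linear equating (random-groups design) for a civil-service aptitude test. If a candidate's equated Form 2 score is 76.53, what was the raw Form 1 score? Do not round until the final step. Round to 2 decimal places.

73.83

Invert y = (SD_Y/SD_X)(x − M_X) + M_Y:
x = (SD_X/SD_Y)(y − M_Y) + M_X = (14.1/18.2)(76.53 − 57.0) + 58.7
x = 0.774725 × 19.530 + 58.7 = 73.83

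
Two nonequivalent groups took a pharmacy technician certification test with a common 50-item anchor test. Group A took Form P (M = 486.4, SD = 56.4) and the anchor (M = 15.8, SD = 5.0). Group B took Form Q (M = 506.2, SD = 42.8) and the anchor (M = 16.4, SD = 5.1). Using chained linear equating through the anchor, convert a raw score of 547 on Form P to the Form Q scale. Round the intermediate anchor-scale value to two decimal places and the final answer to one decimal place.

546.2

Form P → anchor (Group A): v = (5.0/56.4)(547 − 486.4) + 15.8 = 21.17
anchor → Form Q (Group B): y = (42.8/5.1)(21.17 − 16.4) + 506.2 = 546.2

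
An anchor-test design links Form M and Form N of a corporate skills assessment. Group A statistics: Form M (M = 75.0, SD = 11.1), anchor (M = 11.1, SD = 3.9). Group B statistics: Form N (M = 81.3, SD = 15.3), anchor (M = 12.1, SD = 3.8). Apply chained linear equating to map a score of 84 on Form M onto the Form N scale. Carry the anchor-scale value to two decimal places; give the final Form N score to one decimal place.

Form M → anchor (Group A): v = (3.9/11.1)(84 − 75.0) + 11.1 = 14.26
anchor → Form N (Group B): y = (15.3/3.8)(14.26 − 12.1) + 81.3 = 90.0

90.0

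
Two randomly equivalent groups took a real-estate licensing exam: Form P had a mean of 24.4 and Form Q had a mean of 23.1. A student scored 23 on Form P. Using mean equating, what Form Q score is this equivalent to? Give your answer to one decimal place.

21.7

Mean equating: y = x + (M_Y − M_X) = 23 + (23.1 − 24.4) = 21.7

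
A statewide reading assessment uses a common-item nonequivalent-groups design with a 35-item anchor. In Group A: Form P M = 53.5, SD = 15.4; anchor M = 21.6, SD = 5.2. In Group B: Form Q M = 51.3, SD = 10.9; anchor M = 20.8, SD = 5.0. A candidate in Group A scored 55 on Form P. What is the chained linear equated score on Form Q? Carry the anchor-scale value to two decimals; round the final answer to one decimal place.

54.2

Form P → anchor (Group A): v = (5.2/15.4)(55 − 53.5) + 21.6 = 22.11
anchor → Form Q (Group B): y = (10.9/5.0)(22.11 − 20.8) + 51.3 = 54.2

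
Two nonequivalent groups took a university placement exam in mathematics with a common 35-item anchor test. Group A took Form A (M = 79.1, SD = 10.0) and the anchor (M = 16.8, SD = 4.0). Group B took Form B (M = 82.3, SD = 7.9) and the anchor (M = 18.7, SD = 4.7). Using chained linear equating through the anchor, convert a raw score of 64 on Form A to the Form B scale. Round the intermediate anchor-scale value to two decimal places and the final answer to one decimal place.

Form A → anchor (Group A): v = (4.0/10.0)(64 − 79.1) + 16.8 = 10.76
anchor → Form B (Group B): y = (7.9/4.7)(10.76 − 18.7) + 82.3 = 69.0

69.0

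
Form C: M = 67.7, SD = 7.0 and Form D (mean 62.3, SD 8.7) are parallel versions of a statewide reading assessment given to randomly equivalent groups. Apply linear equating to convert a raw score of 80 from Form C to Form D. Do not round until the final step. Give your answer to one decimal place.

77.6

Linear equating: y = (SD_Y/SD_X)(x − M_X) + M_Y
y = (8.7/7.0)(80 − 67.7) + 62.3
y = 1.242857 × 12.3 + 62.3 = 15.2871 + 62.3 = 77.6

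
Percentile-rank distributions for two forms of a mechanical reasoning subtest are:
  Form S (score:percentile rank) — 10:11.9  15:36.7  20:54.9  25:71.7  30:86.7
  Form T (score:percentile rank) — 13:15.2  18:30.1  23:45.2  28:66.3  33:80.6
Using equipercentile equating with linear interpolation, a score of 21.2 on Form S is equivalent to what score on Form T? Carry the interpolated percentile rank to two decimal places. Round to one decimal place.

PR of 21.2 on Form S: 54.9 + (21.2 − 20)/(25 − 20) × (71.7 − 54.9) = 58.93
On Form T, PR 58.93 falls between score 23 (PR 45.2) and 28 (PR 66.3).
Interpolate: 23 + (58.93 − 45.2)/(66.3 − 45.2) × (28 − 23) = 26.3

26.3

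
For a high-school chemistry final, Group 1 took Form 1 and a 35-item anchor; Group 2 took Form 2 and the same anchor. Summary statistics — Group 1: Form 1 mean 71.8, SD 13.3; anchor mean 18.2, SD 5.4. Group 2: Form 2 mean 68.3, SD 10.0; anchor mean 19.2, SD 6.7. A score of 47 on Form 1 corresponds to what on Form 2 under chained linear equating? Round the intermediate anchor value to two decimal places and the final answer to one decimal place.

Form 1 → anchor (Group 1): v = (5.4/13.3)(47 − 71.8) + 18.2 = 8.13
anchor → Form 2 (Group 2): y = (10.0/6.7)(8.13 − 19.2) + 68.3 = 51.8

51.8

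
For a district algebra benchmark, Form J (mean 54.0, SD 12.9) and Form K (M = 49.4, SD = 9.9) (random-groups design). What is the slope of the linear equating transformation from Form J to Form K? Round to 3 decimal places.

0.767

A = SD_Y / SD_X = 9.9 / 12.9 = 0.767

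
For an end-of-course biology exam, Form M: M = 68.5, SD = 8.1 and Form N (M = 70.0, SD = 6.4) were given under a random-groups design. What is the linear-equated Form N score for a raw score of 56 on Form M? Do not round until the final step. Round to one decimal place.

Linear equating: y = (SD_Y/SD_X)(x − M_X) + M_Y
y = (6.4/8.1)(56 − 68.5) + 70.0
y = 0.790123 × -12.5 + 70.0 = -9.8765 + 70.0 = 60.1

60.1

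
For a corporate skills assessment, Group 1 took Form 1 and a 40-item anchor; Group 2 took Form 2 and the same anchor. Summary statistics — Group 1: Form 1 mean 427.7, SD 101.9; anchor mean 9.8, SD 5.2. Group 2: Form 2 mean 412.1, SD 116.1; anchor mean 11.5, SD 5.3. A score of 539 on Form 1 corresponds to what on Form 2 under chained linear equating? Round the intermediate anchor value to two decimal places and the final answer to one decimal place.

Form 1 → anchor (Group 1): v = (5.2/101.9)(539 − 427.7) + 9.8 = 15.48
anchor → Form 2 (Group 2): y = (116.1/5.3)(15.48 − 11.5) + 412.1 = 499.3

499.3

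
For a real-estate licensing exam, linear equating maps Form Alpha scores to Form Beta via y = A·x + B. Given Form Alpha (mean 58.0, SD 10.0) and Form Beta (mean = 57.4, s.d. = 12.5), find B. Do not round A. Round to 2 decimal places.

-15.10

A = SD_Y / SD_X = 12.5 / 10.0 = 1.250000
B = M_Y − A·M_X = 57.4 − 1.250000 × 58.0 = -15.10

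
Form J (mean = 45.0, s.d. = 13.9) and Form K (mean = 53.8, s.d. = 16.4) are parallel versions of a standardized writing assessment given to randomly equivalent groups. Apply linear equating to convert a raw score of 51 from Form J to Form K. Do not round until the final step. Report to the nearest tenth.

Linear equating: y = (SD_Y/SD_X)(x − M_X) + M_Y
y = (16.4/13.9)(51 − 45.0) + 53.8
y = 1.179856 × 6.0 + 53.8 = 7.0791 + 53.8 = 60.9

60.9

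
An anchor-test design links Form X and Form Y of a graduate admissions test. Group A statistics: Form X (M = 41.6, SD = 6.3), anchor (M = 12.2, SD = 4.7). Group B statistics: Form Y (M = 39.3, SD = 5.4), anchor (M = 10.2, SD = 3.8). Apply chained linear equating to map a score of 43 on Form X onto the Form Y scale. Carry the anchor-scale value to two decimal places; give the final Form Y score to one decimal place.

43.6

Form X → anchor (Group A): v = (4.7/6.3)(43 − 41.6) + 12.2 = 13.24
anchor → Form Y (Group B): y = (5.4/3.8)(13.24 − 10.2) + 39.3 = 43.6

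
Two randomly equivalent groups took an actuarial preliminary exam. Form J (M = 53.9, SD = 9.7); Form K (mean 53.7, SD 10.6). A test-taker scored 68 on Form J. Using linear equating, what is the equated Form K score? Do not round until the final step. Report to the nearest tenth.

69.1

Linear equating: y = (SD_Y/SD_X)(x − M_X) + M_Y
y = (10.6/9.7)(68 − 53.9) + 53.7
y = 1.092784 × 14.1 + 53.7 = 15.4082 + 53.7 = 69.1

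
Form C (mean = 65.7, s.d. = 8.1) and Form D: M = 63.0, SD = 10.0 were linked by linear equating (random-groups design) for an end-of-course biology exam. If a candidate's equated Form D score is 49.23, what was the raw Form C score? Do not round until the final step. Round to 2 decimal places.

Invert y = (SD_Y/SD_X)(x − M_X) + M_Y:
x = (SD_X/SD_Y)(y − M_Y) + M_X = (8.1/10.0)(49.23 − 63.0) + 65.7
x = 0.810000 × -13.770 + 65.7 = 54.55

54.55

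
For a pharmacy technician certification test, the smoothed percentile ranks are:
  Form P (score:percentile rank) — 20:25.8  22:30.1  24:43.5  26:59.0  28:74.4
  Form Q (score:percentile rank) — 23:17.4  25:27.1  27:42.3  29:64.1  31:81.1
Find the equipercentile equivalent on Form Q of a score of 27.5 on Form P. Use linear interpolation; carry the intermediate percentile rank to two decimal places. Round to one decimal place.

PR of 27.5 on Form P: 59.0 + (27.5 − 26)/(28 − 26) × (74.4 − 59.0) = 70.55
On Form Q, PR 70.55 falls between score 29 (PR 64.1) and 31 (PR 81.1).
Interpolate: 29 + (70.55 − 64.1)/(81.1 − 64.1) × (31 − 29) = 29.8

29.8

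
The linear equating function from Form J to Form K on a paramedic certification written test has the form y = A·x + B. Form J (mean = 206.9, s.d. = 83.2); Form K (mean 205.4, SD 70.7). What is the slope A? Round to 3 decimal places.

A = SD_Y / SD_X = 70.7 / 83.2 = 0.850

0.850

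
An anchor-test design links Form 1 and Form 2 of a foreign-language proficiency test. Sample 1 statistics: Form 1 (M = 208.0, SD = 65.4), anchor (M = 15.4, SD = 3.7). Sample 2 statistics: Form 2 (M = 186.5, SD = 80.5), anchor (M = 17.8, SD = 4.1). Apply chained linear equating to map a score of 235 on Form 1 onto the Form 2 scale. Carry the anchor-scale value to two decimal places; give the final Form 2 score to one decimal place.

Form 1 → anchor (Sample 1): v = (3.7/65.4)(235 − 208.0) + 15.4 = 16.93
anchor → Form 2 (Sample 2): y = (80.5/4.1)(16.93 − 17.8) + 186.5 = 169.4

169.4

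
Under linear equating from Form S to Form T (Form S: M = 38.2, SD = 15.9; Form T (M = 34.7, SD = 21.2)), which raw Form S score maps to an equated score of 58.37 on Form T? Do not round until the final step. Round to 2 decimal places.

55.95

Invert y = (SD_Y/SD_X)(x − M_X) + M_Y:
x = (SD_X/SD_Y)(y − M_Y) + M_X = (15.9/21.2)(58.37 − 34.7) + 38.2
x = 0.750000 × 23.670 + 38.2 = 55.95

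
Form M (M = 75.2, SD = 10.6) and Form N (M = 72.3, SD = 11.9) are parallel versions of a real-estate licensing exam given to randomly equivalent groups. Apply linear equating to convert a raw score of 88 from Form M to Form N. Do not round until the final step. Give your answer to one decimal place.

Linear equating: y = (SD_Y/SD_X)(x − M_X) + M_Y
y = (11.9/10.6)(88 − 75.2) + 72.3
y = 1.122642 × 12.8 + 72.3 = 14.3698 + 72.3 = 86.7

86.7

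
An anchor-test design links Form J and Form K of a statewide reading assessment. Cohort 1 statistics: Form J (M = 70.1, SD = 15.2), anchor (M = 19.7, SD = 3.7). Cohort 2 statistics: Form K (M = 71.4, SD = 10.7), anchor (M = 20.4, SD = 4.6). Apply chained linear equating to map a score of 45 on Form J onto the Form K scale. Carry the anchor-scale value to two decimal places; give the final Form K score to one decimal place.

Form J → anchor (Cohort 1): v = (3.7/15.2)(45 − 70.1) + 19.7 = 13.59
anchor → Form K (Cohort 2): y = (10.7/4.6)(13.59 − 20.4) + 71.4 = 55.6

55.6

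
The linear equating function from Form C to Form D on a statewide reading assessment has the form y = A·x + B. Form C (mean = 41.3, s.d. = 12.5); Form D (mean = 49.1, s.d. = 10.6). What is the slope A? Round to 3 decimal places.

0.848

A = SD_Y / SD_X = 10.6 / 12.5 = 0.848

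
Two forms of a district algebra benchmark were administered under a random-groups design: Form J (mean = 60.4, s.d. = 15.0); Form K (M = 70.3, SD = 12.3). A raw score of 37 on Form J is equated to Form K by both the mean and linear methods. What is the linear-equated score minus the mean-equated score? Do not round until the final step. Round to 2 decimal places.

4.21

Mean-equated: 37 + (70.3 − 60.4) = 46.90
Linear-equated: (12.3/15.0)(37 − 60.4) + 70.3 = 51.112
Difference = 51.112 − 46.90 = 4.21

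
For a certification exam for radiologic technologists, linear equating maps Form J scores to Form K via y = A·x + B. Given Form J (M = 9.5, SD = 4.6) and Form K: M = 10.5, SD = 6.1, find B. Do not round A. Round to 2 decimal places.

A = SD_Y / SD_X = 6.1 / 4.6 = 1.326087
B = M_Y − A·M_X = 10.5 − 1.326087 × 9.5 = -2.10

-2.10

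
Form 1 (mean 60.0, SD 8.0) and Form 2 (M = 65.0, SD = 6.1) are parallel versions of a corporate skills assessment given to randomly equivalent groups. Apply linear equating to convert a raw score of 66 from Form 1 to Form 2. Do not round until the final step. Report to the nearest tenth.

69.6

Linear equating: y = (SD_Y/SD_X)(x − M_X) + M_Y
y = (6.1/8.0)(66 − 60.0) + 65.0
y = 0.762500 × 6.0 + 65.0 = 4.5750 + 65.0 = 69.6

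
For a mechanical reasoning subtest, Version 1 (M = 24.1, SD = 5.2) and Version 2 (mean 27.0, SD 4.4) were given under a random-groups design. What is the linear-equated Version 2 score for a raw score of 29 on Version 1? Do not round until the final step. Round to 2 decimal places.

Linear equating: y = (SD_Y/SD_X)(x − M_X) + M_Y
y = (4.4/5.2)(29 − 24.1) + 27.0
y = 0.846154 × 4.9 + 27.0 = 4.1462 + 27.0 = 31.15

31.15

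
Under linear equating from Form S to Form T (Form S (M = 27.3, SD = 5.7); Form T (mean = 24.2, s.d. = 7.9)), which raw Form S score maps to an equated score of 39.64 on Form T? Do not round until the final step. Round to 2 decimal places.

38.44

Invert y = (SD_Y/SD_X)(x − M_X) + M_Y:
x = (SD_X/SD_Y)(y − M_Y) + M_X = (5.7/7.9)(39.64 − 24.2) + 27.3
x = 0.721519 × 15.440 + 27.3 = 38.44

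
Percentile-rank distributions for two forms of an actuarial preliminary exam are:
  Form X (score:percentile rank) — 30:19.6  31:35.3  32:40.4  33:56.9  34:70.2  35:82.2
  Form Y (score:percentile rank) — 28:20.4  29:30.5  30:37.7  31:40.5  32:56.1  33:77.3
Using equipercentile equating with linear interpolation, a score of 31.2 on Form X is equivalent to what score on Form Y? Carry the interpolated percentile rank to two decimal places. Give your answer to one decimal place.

29.8

PR of 31.2 on Form X: 35.3 + (31.2 − 31)/(32 − 31) × (40.4 − 35.3) = 36.32
On Form Y, PR 36.32 falls between score 29 (PR 30.5) and 30 (PR 37.7).
Interpolate: 29 + (36.32 − 30.5)/(37.7 − 30.5) × (30 − 29) = 29.8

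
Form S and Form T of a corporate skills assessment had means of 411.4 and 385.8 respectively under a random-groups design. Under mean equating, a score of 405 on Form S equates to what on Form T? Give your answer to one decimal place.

379.4

Mean equating: y = x + (M_Y − M_X) = 405 + (385.8 − 411.4) = 379.4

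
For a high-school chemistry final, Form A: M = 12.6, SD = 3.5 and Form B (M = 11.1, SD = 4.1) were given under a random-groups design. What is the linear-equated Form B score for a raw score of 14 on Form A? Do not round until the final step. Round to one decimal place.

12.7

Linear equating: y = (SD_Y/SD_X)(x − M_X) + M_Y
y = (4.1/3.5)(14 − 12.6) + 11.1
y = 1.171429 × 1.4 + 11.1 = 1.6400 + 11.1 = 12.7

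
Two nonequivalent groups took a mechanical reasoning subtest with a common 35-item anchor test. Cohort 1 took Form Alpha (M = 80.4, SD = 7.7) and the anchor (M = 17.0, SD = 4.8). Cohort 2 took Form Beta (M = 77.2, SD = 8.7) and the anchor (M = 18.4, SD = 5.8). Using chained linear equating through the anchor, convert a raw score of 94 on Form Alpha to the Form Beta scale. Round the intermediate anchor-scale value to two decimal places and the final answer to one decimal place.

Form Alpha → anchor (Cohort 1): v = (4.8/7.7)(94 − 80.4) + 17.0 = 25.48
anchor → Form Beta (Cohort 2): y = (8.7/5.8)(25.48 − 18.4) + 77.2 = 87.8

87.8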